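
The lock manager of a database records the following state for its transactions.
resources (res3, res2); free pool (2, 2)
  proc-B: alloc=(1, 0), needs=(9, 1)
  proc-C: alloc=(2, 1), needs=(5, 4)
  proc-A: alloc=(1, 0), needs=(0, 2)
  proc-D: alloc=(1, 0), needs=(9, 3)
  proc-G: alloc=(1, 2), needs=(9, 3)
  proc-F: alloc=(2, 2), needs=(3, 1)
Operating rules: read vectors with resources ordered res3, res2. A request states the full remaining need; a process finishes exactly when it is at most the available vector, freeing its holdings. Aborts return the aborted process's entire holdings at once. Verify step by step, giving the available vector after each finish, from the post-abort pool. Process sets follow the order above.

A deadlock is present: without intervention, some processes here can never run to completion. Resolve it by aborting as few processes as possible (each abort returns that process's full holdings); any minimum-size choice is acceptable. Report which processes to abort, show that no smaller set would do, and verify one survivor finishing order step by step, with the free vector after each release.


Minimum abort set: proc-B and proc-D.
Key observation: proc-G had no path to completion before; after the abort of proc-B and proc-D ((2, 0) returned), step 4 is where it fits.
No one abort is enough; case by case: proc-B alone leaves proc-D blocked (short on res3); proc-C alone leaves proc-B blocked (short on res3); proc-A alone leaves proc-B blocked (short on res3); proc-D alone leaves proc-B blocked (short on res3); proc-G alone leaves proc-B blocked (short on res3); proc-F alone leaves proc-B blocked (short on res3).
Survivors finish in the order: proc-A, proc-F, proc-C, proc-G. Walking it through (pool after the aborts first):
  pool = (4, 2)
  proc-A: need (0, 2) fits (4, 2); releases (1, 0), pool now (5, 2)
  proc-F: need (3, 1) fits (5, 2); releases (2, 2), pool now (7, 4)
  proc-C: need (5, 4) fits (7, 4); releases (2, 1), pool now (9, 5)
  proc-G: need (9, 3) fits (9, 5); releases (1, 2), pool now (10, 7)


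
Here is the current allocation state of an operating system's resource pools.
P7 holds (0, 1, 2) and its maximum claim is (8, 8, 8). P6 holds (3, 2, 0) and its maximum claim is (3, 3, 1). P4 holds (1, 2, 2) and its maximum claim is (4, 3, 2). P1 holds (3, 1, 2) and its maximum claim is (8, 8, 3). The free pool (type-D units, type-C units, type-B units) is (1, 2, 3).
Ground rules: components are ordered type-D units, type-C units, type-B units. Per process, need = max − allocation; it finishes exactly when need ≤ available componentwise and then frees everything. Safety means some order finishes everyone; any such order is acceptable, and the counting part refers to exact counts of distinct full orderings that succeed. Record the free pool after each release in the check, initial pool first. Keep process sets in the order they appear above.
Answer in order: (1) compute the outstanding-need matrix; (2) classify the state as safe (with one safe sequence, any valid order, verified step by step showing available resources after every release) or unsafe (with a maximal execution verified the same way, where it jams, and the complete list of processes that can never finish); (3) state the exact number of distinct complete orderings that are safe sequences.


(1) Outstanding need per process (order type-D units, type-C units, type-B units):
  P7: (8, 7, 6)
  P6: (0, 1, 1)
  P4: (3, 1, 0)
  P1: (5, 7, 1)
(2) UNSAFE — no complete ordering exists.
Key observation: even finishing P6, P4 leaves just (5, 6, 5) free — too little type-C units for any of the remaining processes.
The run P6, P4 cannot be extended any further. Walking it through:
  pool = (1, 2, 3)
  P6 needs (0, 1, 1) <= (1, 2, 3) -> finishes; pool += (3, 2, 0) = (4, 4, 3)
  P4 needs (3, 1, 0) <= (4, 4, 3) -> finishes; pool += (1, 2, 2) = (5, 6, 5)
  P7 still needs (8, 7, 6) but only (5, 6, 5) is free — short on type-D units, type-C units and type-B units
  P1 still needs (5, 7, 1) but only (5, 6, 5) is free — short on type-C units
Permanently blocked: P7 and P1.
(3) The exact count: 0 of the possible complete orderings are safe sequences.


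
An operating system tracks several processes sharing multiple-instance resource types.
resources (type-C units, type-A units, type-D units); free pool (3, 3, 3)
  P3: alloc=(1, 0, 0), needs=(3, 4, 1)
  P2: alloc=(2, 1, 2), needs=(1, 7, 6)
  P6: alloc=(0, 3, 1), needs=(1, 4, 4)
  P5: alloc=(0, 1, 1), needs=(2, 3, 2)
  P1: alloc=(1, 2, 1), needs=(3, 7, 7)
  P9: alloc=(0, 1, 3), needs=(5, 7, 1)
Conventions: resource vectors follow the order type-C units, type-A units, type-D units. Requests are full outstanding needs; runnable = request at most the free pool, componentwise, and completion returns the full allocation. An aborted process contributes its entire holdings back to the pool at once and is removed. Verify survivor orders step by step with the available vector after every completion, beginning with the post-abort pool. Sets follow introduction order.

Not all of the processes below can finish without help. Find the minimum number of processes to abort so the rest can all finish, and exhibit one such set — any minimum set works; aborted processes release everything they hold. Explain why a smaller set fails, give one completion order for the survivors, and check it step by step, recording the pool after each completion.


Minimum abort set: P9.
Key observation: P1 had no path to completion before; after the abort of P9 ((0, 1, 3) returned), step 3 is where it fits.
No smaller set exists: with zero aborts the deadlock remains.
One survivor order: P3, P6, P1, P2, P5. Walking it through (post-abort pool first):
  pool = (3, 4, 6)
  P3 needs (3, 4, 1) <= (3, 4, 6) -> finishes; pool += (1, 0, 0) = (4, 4, 6)
  P6 needs (1, 4, 4) <= (4, 4, 6) -> finishes; pool += (0, 3, 1) = (4, 7, 7)
  P1 needs (3, 7, 7) <= (4, 7, 7) -> finishes; pool += (1, 2, 1) = (5, 9, 8)
  P2 needs (1, 7, 6) <= (5, 9, 8) -> finishes; pool += (2, 1, 2) = (7, 10, 10)
  P5 needs (2, 3, 2) <= (7, 10, 10) -> finishes; pool += (0, 1, 1) = (7, 11, 11)


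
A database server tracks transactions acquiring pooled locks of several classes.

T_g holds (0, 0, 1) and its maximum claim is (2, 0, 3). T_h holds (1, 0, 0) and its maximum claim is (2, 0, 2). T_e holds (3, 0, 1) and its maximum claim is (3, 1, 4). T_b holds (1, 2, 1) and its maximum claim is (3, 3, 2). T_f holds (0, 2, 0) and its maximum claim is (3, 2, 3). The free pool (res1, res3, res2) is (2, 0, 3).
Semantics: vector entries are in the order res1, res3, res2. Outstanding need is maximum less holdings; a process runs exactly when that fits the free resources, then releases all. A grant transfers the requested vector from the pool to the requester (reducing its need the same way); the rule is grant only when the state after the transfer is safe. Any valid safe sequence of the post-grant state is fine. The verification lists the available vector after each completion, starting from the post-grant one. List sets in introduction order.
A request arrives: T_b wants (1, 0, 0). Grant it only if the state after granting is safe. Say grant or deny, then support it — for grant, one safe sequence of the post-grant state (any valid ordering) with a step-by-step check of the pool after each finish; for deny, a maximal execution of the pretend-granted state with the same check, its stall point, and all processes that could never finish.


DENY — the pretend-granted state is unsafe.
Key observation: after T_h, T_g the pool peaks at (2, 0, 4), and each blocked process is short somewhere: T_e on res3; T_b on res3; T_f on res1.
Pretend the grant happened; the run T_h, T_g goes as far as possible. Walking it through:
  pool = (1, 0, 3)
  T_h: need (1, 0, 2) fits (1, 0, 3); releases (1, 0, 0), pool now (2, 0, 3)
  T_g: need (2, 0, 2) fits (2, 0, 3); releases (0, 0, 1), pool now (2, 0, 4)
  T_e cannot run: need (0, 1, 3) vs free (2, 0, 4) (insufficient res3)
  T_b cannot run: need (1, 1, 1) vs free (2, 0, 4) (insufficient res3)
  T_f cannot run: need (3, 0, 3) vs free (2, 0, 4) (insufficient res1)
Processes that could never finish after the grant: T_e, T_b and T_f.


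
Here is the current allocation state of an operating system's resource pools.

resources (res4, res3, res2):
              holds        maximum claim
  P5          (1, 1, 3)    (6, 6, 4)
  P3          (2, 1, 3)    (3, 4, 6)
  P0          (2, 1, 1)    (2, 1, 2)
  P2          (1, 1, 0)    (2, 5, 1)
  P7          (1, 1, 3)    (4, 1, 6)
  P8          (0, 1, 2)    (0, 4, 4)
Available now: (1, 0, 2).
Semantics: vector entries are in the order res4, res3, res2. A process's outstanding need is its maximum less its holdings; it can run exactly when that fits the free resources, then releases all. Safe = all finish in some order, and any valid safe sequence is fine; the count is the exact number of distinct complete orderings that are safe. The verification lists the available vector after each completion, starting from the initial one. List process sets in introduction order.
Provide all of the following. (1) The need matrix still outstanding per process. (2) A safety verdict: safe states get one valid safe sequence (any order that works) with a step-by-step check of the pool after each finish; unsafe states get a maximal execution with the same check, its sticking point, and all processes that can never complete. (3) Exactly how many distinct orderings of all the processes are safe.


(1) Need matrix, components ordered res4, res3, res2:
  P5: (5, 5, 1)
  P3: (1, 3, 3)
  P0: (0, 0, 1)
  P2: (1, 4, 1)
  P7: (3, 0, 3)
  P8: (0, 3, 2)
(2) UNSAFE.
Key observation: after P0, P7 complete, (4, 2, 6) is the best the pool ever gets, yet each leftover process wants more res3.
The run P0, P7 cannot be extended any further. Step-by-step check:
  pool = (1, 0, 2)
  P0: need (0, 0, 1) fits (1, 0, 2); releases (2, 1, 1), pool now (3, 1, 3)
  P7: need (3, 0, 3) fits (3, 1, 3); releases (1, 1, 3), pool now (4, 2, 6)
  blocked: P5 wants (5, 5, 1), pool (4, 2, 6) — not enough res4 and res3
  blocked: P3 wants (1, 3, 3), pool (4, 2, 6) — not enough res3
  blocked: P2 wants (1, 4, 1), pool (4, 2, 6) — not enough res3
  blocked: P8 wants (0, 3, 2), pool (4, 2, 6) — not enough res3
Never able to finish: P5, P3, P2 and P8.
(3) Precisely 0 of the possible complete orderings are safe sequences.


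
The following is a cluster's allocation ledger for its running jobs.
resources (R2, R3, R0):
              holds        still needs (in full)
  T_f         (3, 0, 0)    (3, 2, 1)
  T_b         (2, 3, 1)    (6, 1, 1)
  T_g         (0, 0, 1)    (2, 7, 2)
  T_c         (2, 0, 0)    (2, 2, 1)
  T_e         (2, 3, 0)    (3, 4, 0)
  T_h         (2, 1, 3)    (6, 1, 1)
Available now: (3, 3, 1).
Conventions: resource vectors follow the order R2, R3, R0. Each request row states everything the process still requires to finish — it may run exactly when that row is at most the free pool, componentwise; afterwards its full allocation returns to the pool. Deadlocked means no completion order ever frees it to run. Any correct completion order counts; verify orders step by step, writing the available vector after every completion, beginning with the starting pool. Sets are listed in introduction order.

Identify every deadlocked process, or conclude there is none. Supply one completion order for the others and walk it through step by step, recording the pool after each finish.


The deadlocked set is empty.
Key observation: T_f leads a chain of completions in which each release enables another process.
The rest can finish in the order T_f, T_b, T_c, T_e, T_g, T_h. Walking it through:
  pool = (3, 3, 1)
  T_f: need (3, 2, 1) fits (3, 3, 1); releases (3, 0, 0), pool now (6, 3, 1)
  T_b: need (6, 1, 1) fits (6, 3, 1); releases (2, 3, 1), pool now (8, 6, 2)
  T_c: need (2, 2, 1) fits (8, 6, 2); releases (2, 0, 0), pool now (10, 6, 2)
  T_e: need (3, 4, 0) fits (10, 6, 2); releases (2, 3, 0), pool now (12, 9, 2)
  T_g: need (2, 7, 2) fits (12, 9, 2); releases (0, 0, 1), pool now (12, 9, 3)
  T_h: need (6, 1, 1) fits (12, 9, 3); releases (2, 1, 3), pool now (14, 10, 6)


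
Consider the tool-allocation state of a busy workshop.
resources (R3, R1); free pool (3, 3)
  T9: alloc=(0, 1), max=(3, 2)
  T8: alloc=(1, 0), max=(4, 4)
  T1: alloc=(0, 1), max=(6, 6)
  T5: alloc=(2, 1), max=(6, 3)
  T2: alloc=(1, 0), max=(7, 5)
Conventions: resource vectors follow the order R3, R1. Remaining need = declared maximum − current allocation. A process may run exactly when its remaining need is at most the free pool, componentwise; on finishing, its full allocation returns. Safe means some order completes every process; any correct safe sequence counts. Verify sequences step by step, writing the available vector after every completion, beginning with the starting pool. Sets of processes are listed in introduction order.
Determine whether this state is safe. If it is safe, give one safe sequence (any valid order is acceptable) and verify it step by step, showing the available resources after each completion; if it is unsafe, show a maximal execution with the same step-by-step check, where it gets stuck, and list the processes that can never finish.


SAFE, for example via the order T9, T8, T5, T1, T2.
Key observation: at T9 the run first touches a limit — (3, 1) against (3, 3), exact on a resource it actually requests.
Check, step by step:
  pool = (3, 3)
  T9 needs (3, 1) <= (3, 3) -> finishes; pool += (0, 1) = (3, 4)
  T8 needs (3, 4) <= (3, 4) -> finishes; pool += (1, 0) = (4, 4)
  T5 needs (4, 2) <= (4, 4) -> finishes; pool += (2, 1) = (6, 5)
  T1 needs (6, 5) <= (6, 5) -> finishes; pool += (0, 1) = (6, 6)
  T2 needs (6, 5) <= (6, 6) -> finishes; pool += (1, 0) = (7, 6)


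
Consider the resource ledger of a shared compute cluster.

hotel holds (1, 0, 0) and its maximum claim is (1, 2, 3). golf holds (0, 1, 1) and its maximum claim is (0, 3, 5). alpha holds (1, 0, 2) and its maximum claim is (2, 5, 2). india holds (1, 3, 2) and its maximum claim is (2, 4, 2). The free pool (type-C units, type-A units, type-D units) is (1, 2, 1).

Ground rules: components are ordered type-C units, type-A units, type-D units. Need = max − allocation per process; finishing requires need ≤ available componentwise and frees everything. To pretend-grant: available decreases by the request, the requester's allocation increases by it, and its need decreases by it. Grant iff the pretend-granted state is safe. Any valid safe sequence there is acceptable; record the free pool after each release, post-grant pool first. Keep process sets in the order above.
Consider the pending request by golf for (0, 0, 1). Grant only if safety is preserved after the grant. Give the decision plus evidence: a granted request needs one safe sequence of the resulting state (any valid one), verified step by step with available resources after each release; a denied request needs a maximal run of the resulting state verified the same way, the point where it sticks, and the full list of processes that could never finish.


GRANT — the state after the grant stays safe, e.g. via india, alpha, hotel, golf.
Key observation: the transfer keeps a workable pool ((1, 2, 0)); india starts the safe sequence.
Verifying the post-grant state step by step:
  pool = (1, 2, 0)
  india: need (1, 1, 0) fits (1, 2, 0); releases (1, 3, 2), pool now (2, 5, 2)
  alpha: need (1, 5, 0) fits (2, 5, 2); releases (1, 0, 2), pool now (3, 5, 4)
  hotel: need (0, 2, 3) fits (3, 5, 4); releases (1, 0, 0), pool now (4, 5, 4)
  golf: need (0, 2, 3) fits (4, 5, 4); releases (0, 1, 2), pool now (4, 6, 6)


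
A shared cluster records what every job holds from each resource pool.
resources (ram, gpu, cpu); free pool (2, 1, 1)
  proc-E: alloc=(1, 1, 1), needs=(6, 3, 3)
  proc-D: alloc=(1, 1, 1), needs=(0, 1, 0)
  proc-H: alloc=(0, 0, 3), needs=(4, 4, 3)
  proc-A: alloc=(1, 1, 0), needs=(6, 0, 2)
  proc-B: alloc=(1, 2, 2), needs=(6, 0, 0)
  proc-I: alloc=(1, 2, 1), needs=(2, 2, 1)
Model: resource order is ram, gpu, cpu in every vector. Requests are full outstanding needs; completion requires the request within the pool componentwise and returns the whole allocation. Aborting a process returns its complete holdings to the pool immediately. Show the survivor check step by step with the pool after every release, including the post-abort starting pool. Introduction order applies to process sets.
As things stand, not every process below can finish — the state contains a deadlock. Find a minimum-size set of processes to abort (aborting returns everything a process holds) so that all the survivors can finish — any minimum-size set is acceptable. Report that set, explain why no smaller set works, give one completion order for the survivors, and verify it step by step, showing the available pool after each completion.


The answer: abort proc-E and proc-A.
Key observation: no ordering could ever have run proc-B before the abort of proc-E and proc-A; with (2, 2, 1) back in the pool it fits at step 4.
Why nothing smaller works — every single abort fails: proc-E alone leaves proc-A blocked (short on ram); proc-D alone leaves proc-E blocked (short on ram); proc-H alone leaves proc-E blocked (short on ram); proc-A alone leaves proc-E blocked (short on ram); proc-B alone leaves proc-E blocked (short on ram); proc-I alone leaves proc-E blocked (short on ram).
Survivors finish in the order: proc-D, proc-I, proc-H, proc-B. Verifying each step (pool after the aborts first):
  pool = (4, 3, 2)
  run proc-D (needs (0, 1, 0), free (4, 3, 2)); after release of (1, 1, 1) the pool is (5, 4, 3)
  run proc-I (needs (2, 2, 1), free (5, 4, 3)); after release of (1, 2, 1) the pool is (6, 6, 4)
  run proc-H (needs (4, 4, 3), free (6, 6, 4)); after release of (0, 0, 3) the pool is (6, 6, 7)
  run proc-B (needs (6, 0, 0), free (6, 6, 7)); after release of (1, 2, 2) the pool is (7, 8, 9)


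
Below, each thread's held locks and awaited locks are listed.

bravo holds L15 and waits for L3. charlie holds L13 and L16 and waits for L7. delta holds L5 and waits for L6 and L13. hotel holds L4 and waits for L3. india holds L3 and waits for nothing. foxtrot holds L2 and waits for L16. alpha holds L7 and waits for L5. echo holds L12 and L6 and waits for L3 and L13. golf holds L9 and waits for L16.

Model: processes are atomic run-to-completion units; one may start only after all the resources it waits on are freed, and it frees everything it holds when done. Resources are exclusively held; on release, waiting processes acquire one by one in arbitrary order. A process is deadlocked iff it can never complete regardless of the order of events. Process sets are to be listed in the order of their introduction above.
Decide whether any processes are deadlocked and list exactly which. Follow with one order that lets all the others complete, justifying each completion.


Deadlocked: charlie, delta, foxtrot, alpha, echo and golf.
Key observation: charlie -> alpha -> delta -> charlie is a circular wait — nothing in it can go first; echo is caught in further circular waits and foxtrot and golf wait into the deadlock from upstream.
The rest can finish in the order india, hotel, bravo.
Check, step by step:
  run india (it waits on nothing); releases L3
  hotel waits on L3 — all released -> runs and releases L4
  bravo waits on L3 — all released -> runs and releases L15


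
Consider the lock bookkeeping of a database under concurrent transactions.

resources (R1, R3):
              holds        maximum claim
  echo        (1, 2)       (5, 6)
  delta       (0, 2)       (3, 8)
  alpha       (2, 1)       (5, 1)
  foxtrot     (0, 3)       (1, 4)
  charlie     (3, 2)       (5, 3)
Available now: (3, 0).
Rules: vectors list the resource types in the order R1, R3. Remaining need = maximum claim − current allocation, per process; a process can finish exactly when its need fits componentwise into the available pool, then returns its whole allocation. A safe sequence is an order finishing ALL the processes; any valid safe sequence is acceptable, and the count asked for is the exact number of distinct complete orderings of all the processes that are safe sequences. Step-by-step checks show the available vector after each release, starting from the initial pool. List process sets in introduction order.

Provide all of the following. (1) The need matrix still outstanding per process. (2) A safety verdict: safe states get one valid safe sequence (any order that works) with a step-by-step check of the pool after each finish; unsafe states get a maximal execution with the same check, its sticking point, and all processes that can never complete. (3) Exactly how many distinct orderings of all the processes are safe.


(1) Need matrix, components ordered R1, R3:
  echo: (4, 4)
  delta: (3, 6)
  alpha: (3, 0)
  foxtrot: (1, 1)
  charlie: (2, 1)
(2) SAFE — a valid safe sequence is alpha, foxtrot, echo, charlie, delta.
Key observation: reading the order forward, alpha is the first process whose need (3, 0) meets the free pool (3, 0) exactly on a resource it requests.
Step-by-step check:
  pool = (3, 0)
  run alpha (needs (3, 0), free (3, 0)); after release of (2, 1) the pool is (5, 1)
  run foxtrot (needs (1, 1), free (5, 1)); after release of (0, 3) the pool is (5, 4)
  run echo (needs (4, 4), free (5, 4)); after release of (1, 2) the pool is (6, 6)
  run charlie (needs (2, 1), free (6, 6)); after release of (3, 2) the pool is (9, 8)
  run delta (needs (3, 6), free (9, 8)); after release of (0, 2) the pool is (9, 10)
(3) The exact count: 6 of the possible complete orderings are safe sequences.


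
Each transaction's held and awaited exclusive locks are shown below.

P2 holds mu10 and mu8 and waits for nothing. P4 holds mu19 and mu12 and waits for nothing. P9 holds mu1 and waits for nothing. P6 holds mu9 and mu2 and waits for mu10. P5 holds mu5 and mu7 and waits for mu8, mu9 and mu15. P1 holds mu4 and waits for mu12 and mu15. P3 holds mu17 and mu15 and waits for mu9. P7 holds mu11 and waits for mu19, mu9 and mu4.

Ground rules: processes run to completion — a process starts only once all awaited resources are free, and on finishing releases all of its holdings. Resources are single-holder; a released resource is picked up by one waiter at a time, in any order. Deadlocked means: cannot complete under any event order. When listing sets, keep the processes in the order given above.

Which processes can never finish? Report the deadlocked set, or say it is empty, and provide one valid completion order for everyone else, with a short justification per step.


The deadlocked set is empty.
Key observation: although several processes wait, no cycle exists — each chain bottoms out at a free runner.
One completion order for the rest: P2, P4, P6, P3, P9, P5, P1, P7.
Step-by-step check:
  run P2 (it waits on nothing); releases mu10 and mu8
  run P4 (it waits on nothing); releases mu19 and mu12
  run P6 (all its waits — mu10 — are resolved); releases mu9 and mu2
  run P3 (all its waits — mu9 — are resolved); releases mu17 and mu15
  run P9 (it waits on nothing); releases mu1
  run P5 (all its waits — mu8, mu9 and mu15 — are resolved); releases mu5 and mu7
  run P1 (all its waits — mu12 and mu15 — are resolved); releases mu4
  run P7 (all its waits — mu19, mu9 and mu4 — are resolved); releases mu11


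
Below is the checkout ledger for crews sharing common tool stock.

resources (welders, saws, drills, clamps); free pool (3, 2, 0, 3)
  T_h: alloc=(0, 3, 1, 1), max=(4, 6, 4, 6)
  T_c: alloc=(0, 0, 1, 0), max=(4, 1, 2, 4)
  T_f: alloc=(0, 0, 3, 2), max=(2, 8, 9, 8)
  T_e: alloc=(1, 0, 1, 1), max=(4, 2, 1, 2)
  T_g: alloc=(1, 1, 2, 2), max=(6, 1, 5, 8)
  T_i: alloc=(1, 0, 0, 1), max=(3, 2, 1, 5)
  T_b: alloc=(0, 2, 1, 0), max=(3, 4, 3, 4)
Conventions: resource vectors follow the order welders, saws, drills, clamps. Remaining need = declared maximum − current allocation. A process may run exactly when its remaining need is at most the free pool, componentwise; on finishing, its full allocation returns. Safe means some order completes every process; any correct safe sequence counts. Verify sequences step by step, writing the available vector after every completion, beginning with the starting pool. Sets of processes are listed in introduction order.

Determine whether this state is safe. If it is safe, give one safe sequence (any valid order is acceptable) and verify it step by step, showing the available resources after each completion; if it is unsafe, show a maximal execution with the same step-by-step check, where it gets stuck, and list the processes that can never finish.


The state is SAFE; one workable sequence: T_e, T_i, T_c, T_b, T_h, T_g, T_f.
Key observation: reading the order forward, T_e is the first process whose need (3, 2, 0, 1) meets the free pool (3, 2, 0, 3) exactly on a resource it requests.
Walking it through:
  pool = (3, 2, 0, 3)
  T_e: need (3, 2, 0, 1) fits (3, 2, 0, 3); releases (1, 0, 1, 1), pool now (4, 2, 1, 4)
  T_i: need (2, 2, 1, 4) fits (4, 2, 1, 4); releases (1, 0, 0, 1), pool now (5, 2, 1, 5)
  T_c: need (4, 1, 1, 4) fits (5, 2, 1, 5); releases (0, 0, 1, 0), pool now (5, 2, 2, 5)
  T_b: need (3, 2, 2, 4) fits (5, 2, 2, 5); releases (0, 2, 1, 0), pool now (5, 4, 3, 5)
  T_h: need (4, 3, 3, 5) fits (5, 4, 3, 5); releases (0, 3, 1, 1), pool now (5, 7, 4, 6)
  T_g: need (5, 0, 3, 6) fits (5, 7, 4, 6); releases (1, 1, 2, 2), pool now (6, 8, 6, 8)
  T_f: need (2, 8, 6, 6) fits (6, 8, 6, 8); releases (0, 0, 3, 2), pool now (6, 8, 9, 10)


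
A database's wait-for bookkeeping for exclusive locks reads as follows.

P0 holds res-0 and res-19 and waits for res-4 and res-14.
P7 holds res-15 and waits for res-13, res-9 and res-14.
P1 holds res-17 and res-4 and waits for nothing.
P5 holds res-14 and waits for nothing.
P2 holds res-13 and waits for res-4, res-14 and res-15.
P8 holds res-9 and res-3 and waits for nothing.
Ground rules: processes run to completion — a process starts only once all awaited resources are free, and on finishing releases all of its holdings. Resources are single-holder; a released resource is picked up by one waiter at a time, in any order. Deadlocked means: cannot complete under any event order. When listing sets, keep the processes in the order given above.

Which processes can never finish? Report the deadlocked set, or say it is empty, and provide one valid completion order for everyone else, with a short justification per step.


The deadlocked set is P7 and P2.
Key observation: the cycle P7 -> P2 -> P7 can never break — each member waits on the next; no other process is dragged down with it.
A valid finishing order for the others: P5, P1, P0, P8.
Check, step by step:
  P5 waits on nothing -> runs at once and releases res-14
  P1 waits on nothing -> runs at once and releases res-17 and res-4
  P0 waits on res-4 and res-14 — all released -> runs and releases res-0 and res-19
  P8 waits on nothing -> runs at once and releases res-9 and res-3


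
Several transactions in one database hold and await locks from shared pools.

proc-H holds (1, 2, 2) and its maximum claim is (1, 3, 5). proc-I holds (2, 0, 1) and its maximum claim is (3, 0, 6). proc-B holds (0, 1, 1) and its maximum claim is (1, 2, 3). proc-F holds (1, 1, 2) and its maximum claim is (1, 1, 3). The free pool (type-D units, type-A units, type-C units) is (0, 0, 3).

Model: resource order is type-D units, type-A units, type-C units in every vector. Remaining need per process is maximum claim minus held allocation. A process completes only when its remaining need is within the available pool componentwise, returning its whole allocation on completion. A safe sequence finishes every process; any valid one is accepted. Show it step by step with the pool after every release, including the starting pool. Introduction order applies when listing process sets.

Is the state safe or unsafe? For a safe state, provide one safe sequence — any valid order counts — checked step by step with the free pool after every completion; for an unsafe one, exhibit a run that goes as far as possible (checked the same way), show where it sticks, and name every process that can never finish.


The state is SAFE; one workable sequence: proc-F, proc-I, proc-H, proc-B.
Key observation: at proc-I the run first touches a limit — (1, 0, 5) against (1, 1, 5), exact on a resource it actually requests.
Check, step by step:
  pool = (0, 0, 3)
  run proc-F (needs (0, 0, 1), free (0, 0, 3)); after release of (1, 1, 2) the pool is (1, 1, 5)
  run proc-I (needs (1, 0, 5), free (1, 1, 5)); after release of (2, 0, 1) the pool is (3, 1, 6)
  run proc-H (needs (0, 1, 3), free (3, 1, 6)); after release of (1, 2, 2) the pool is (4, 3, 8)
  run proc-B (needs (1, 1, 2), free (4, 3, 8)); after release of (0, 1, 1) the pool is (4, 4, 9)


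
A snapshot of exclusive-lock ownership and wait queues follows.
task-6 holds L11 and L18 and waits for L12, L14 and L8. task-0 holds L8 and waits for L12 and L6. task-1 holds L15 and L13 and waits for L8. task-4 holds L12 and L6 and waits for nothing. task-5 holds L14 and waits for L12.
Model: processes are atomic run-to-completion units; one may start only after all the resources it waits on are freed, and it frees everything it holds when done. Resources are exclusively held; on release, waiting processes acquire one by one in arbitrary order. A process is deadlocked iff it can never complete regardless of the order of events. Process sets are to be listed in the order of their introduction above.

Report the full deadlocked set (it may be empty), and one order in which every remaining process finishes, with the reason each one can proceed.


No process is deadlocked.
Key observation: all waits point, directly or indirectly, at processes that can finish, so nothing is permanently blocked.
One completion order for the rest: task-4, task-0, task-5, task-1, task-6.
Check, step by step:
  run task-4 (it waits on nothing); releases L12 and L6
  task-0: everything it awaited (L12 and L6) is free; runs, freeing L8
  task-5: everything it awaited (L12) is free; runs, freeing L14
  task-1: everything it awaited (L8) is free; runs, freeing L15 and L13
  task-6: everything it awaited (L12, L14 and L8) is free; runs, freeing L11 and L18


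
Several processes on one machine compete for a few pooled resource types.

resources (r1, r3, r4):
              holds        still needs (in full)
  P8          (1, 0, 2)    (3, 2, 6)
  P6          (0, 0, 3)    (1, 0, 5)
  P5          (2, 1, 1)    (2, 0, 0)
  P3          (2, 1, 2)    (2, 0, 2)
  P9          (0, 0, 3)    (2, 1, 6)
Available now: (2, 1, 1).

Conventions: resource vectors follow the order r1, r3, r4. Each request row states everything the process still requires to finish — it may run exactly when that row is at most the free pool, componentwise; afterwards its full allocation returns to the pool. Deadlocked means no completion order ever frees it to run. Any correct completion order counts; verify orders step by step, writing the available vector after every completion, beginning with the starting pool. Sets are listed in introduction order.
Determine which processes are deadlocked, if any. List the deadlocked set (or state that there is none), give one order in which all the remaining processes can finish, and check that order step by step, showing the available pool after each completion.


Deadlocked set: P8, P6 and P9.
Key observation: once P5, P3 finish, the pool peaks at (6, 3, 4) — and every remaining process still needs more r4 than that.
A valid finishing order for the others: P5, P3. Step-by-step check:
  pool = (2, 1, 1)
  run P5 (needs (2, 0, 0), free (2, 1, 1)); after release of (2, 1, 1) the pool is (4, 2, 2)
  run P3 (needs (2, 0, 2), free (4, 2, 2)); after release of (2, 1, 2) the pool is (6, 3, 4)
None of the blocked processes ever fits:
  P8 still needs (3, 2, 6) but only (6, 3, 4) is free — short on r4
  P6 still needs (1, 0, 5) but only (6, 3, 4) is free — short on r4
  P9 still needs (2, 1, 6) but only (6, 3, 4) is free — short on r4


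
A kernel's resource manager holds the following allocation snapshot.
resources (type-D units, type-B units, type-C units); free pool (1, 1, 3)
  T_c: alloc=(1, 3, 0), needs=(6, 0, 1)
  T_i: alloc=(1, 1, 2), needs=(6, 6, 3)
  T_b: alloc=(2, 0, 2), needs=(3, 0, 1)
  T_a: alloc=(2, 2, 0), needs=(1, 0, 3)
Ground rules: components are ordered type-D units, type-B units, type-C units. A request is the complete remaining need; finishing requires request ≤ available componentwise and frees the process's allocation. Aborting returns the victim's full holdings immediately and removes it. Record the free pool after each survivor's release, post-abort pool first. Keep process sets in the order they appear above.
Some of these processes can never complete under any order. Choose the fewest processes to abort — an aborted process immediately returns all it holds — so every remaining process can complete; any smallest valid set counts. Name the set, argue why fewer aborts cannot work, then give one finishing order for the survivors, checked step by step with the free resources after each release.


Minimum abort set: T_i.
Key observation: T_c had no path to completion before; after the abort of T_i ((1, 1, 2) returned), step 3 is where it fits.
No smaller set exists: with zero aborts the deadlock remains.
Survivors finish in the order: T_a, T_b, T_c. Check, step by step (pool after the aborts first):
  pool = (2, 2, 5)
  run T_a (needs (1, 0, 3), free (2, 2, 5)); after release of (2, 2, 0) the pool is (4, 4, 5)
  run T_b (needs (3, 0, 1), free (4, 4, 5)); after release of (2, 0, 2) the pool is (6, 4, 7)
  run T_c (needs (6, 0, 1), free (6, 4, 7)); after release of (1, 3, 0) the pool is (7, 7, 7)


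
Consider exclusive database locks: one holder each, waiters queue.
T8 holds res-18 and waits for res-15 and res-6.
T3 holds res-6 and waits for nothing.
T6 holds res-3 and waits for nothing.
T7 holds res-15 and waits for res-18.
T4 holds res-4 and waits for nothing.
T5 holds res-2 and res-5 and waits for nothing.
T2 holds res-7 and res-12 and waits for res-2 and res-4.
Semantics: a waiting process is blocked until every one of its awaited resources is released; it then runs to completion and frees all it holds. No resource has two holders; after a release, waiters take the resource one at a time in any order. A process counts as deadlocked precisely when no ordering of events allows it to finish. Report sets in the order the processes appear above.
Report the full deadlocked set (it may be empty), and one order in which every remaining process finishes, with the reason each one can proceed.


Deadlocked set: T8 and T7.
Key observation: along T8 -> T7 -> T8, each member waits on what the next one holds — a deadlock; no other process is dragged down with it.
A valid finishing order for the others: T5, T4, T3, T6, T2.
Verifying each step:
  T5 waits on nothing -> runs at once and releases res-2 and res-5
  T4 waits on nothing -> runs at once and releases res-4
  T3 waits on nothing -> runs at once and releases res-6
  T6 waits on nothing -> runs at once and releases res-3
  T2: everything it awaited (res-2 and res-4) is free; runs, freeing res-7 and res-12


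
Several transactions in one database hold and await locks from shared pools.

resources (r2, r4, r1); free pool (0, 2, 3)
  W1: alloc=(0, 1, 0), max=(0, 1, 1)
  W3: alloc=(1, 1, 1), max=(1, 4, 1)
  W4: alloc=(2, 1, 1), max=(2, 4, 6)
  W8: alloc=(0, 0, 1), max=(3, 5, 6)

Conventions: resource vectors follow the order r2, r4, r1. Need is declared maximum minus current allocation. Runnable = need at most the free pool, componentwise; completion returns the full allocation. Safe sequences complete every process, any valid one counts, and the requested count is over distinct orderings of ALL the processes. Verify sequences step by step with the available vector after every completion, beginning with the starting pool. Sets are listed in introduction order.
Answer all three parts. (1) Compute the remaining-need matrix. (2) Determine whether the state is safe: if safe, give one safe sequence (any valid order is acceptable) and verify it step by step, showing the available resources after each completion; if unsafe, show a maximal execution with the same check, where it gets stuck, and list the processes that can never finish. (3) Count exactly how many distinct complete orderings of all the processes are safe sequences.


(1) Outstanding need per process (order r2, r4, r1):
  W1: (0, 0, 1)
  W3: (0, 3, 0)
  W4: (0, 3, 5)
  W8: (3, 5, 5)
(2) UNSAFE — no complete ordering exists.
Key observation: even finishing W1, W3 leaves just (1, 4, 4) free — too little r1 for any of the remaining processes.
The run W1, W3 cannot be extended any further. Check, step by step:
  pool = (0, 2, 3)
  W1: need (0, 0, 1) fits (0, 2, 3); releases (0, 1, 0), pool now (0, 3, 3)
  W3: need (0, 3, 0) fits (0, 3, 3); releases (1, 1, 1), pool now (1, 4, 4)
  W4 cannot run: need (0, 3, 5) vs free (1, 4, 4) (insufficient r1)
  W8 cannot run: need (3, 5, 5) vs free (1, 4, 4) (insufficient r2, r4 and r1)
Never able to finish: W4 and W8.
(3) Precisely 0 of the possible complete orderings are safe sequences.


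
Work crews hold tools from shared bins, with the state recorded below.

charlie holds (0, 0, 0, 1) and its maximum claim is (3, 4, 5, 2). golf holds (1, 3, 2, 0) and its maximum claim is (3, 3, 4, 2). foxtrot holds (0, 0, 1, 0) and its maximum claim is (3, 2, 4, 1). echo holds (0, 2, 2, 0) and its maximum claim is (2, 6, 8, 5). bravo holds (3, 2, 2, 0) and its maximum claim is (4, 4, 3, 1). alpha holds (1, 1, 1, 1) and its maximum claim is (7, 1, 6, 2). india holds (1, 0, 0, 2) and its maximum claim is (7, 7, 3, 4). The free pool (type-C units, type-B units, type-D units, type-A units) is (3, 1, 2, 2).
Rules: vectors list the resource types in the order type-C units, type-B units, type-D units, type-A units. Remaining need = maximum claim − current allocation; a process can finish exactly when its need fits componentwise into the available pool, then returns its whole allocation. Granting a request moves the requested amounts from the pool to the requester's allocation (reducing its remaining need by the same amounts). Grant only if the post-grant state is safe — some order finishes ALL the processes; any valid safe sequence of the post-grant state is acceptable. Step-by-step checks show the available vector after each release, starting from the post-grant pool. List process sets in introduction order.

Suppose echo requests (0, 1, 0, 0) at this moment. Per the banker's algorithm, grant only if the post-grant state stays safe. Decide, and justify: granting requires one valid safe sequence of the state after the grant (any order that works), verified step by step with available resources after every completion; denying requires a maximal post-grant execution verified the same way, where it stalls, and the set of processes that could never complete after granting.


DENY: after the grant no complete ordering would exist.
Key observation: after golf, bravo, alpha, charlie, foxtrot the pool peaks at (8, 6, 8, 4), and each blocked process is short somewhere: echo on type-A units; india on type-B units.
On the post-grant state, golf, bravo, alpha, charlie, foxtrot is a maximal run — nothing extends it. Step-by-step check:
  pool = (3, 0, 2, 2)
  run golf (needs (2, 0, 2, 2), free (3, 0, 2, 2)); after release of (1, 3, 2, 0) the pool is (4, 3, 4, 2)
  run bravo (needs (1, 2, 1, 1), free (4, 3, 4, 2)); after release of (3, 2, 2, 0) the pool is (7, 5, 6, 2)
  run alpha (needs (6, 0, 5, 1), free (7, 5, 6, 2)); after release of (1, 1, 1, 1) the pool is (8, 6, 7, 3)
  run charlie (needs (3, 4, 5, 1), free (8, 6, 7, 3)); after release of (0, 0, 0, 1) the pool is (8, 6, 7, 4)
  run foxtrot (needs (3, 2, 3, 1), free (8, 6, 7, 4)); after release of (0, 0, 1, 0) the pool is (8, 6, 8, 4)
  blocked: echo wants (2, 3, 6, 5), pool (8, 6, 8, 4) — not enough type-A units
  blocked: india wants (6, 7, 3, 2), pool (8, 6, 8, 4) — not enough type-B units
Had the request been granted, echo and india could never finish.


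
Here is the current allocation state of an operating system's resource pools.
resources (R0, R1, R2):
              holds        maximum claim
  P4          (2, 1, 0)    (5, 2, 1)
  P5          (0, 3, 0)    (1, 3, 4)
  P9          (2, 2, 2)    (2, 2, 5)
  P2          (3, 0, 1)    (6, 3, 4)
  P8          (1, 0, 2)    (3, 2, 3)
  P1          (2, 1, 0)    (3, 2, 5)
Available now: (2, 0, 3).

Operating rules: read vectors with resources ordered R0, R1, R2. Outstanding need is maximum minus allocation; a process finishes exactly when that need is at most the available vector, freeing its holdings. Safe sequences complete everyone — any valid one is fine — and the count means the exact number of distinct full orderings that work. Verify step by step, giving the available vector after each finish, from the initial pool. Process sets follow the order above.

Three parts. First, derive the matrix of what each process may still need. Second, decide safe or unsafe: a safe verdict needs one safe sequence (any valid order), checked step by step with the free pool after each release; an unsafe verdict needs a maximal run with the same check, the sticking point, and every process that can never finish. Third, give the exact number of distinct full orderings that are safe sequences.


(1) Need matrix, components ordered R0, R1, R2:
  P4: (3, 1, 1)
  P5: (1, 0, 4)
  P9: (0, 0, 3)
  P2: (3, 3, 3)
  P8: (2, 2, 1)
  P1: (1, 1, 5)
(2) The state is SAFE; one workable sequence: P9, P1, P4, P8, P5, P2.
Key observation: the first exact fit in this order is P9 — it needs (0, 0, 3) with (2, 0, 3) free, meeting a requested resource to the last unit.
Check, step by step:
  pool = (2, 0, 3)
  P9: need (0, 0, 3) fits (2, 0, 3); releases (2, 2, 2), pool now (4, 2, 5)
  P1: need (1, 1, 5) fits (4, 2, 5); releases (2, 1, 0), pool now (6, 3, 5)
  P4: need (3, 1, 1) fits (6, 3, 5); releases (2, 1, 0), pool now (8, 4, 5)
  P8: need (2, 2, 1) fits (8, 4, 5); releases (1, 0, 2), pool now (9, 4, 7)
  P5: need (1, 0, 4) fits (9, 4, 7); releases (0, 3, 0), pool now (9, 7, 7)
  P2: need (3, 3, 3) fits (9, 7, 7); releases (3, 0, 1), pool now (12, 7, 8)
(3) Precisely 90 of the possible complete orderings are safe sequences.
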